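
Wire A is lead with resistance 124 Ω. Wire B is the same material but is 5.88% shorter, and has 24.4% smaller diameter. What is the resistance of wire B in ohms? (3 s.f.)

R ∝ L/d², so R_B/R_A = (1 − 5.88/100) × (1 − 24.4/100)⁻²
= 0.9412 × 1.75 = 1.647
R_B = 1.647 × 124 = 204 Ω

204 Ω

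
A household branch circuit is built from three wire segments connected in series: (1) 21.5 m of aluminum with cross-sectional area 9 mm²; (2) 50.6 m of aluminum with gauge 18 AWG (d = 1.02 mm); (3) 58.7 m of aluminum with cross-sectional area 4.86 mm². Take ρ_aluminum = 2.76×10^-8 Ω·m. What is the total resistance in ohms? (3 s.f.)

2.11 Ω

Seg 1: A = 9 mm² = 9.000e-06 m²
R_1 = (2.76×10^-8)(21.5)/(9.000e-06) = 0.06593 Ω
Seg 2: A = π(1.02/2 mm)² = π(5.1000e-04 m)² = 8.171e-07 m²
R_2 = (2.76×10^-8)(50.6)/(8.171e-07) = 1.709 Ω
Seg 3: A = 4.86 mm² = 4.860e-06 m²
R_3 = (2.76×10^-8)(58.7)/(4.860e-06) = 0.3334 Ω
R_total = R_1 + R_2 + R_3 = 2.11 Ω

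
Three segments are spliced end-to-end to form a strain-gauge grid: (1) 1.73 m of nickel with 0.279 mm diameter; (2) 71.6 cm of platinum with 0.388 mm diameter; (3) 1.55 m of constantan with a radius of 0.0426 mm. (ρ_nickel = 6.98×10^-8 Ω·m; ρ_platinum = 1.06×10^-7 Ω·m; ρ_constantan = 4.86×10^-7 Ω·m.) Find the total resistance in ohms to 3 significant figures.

Seg 1: A = π(d/2)² = π(1.3950e-04 m)² = 6.114e-08 m²
R_1 = (6.98×10^-8)(1.73)/(6.114e-08) = 1.975 Ω
Seg 2: A = π(d/2)² = π(1.9400e-04 m)² = 1.182e-07 m²
R_2 = (1.06×10^-7)(0.716)/(1.182e-07) = 0.6419 Ω
Seg 3: A = πr² = π(4.2600e-05 m)² = 5.701e-09 m²
R_3 = (4.86×10^-7)(1.55)/(5.701e-09) = 132.1 Ω
R_total = R_1 + R_2 + R_3 = 135 Ω

135 Ω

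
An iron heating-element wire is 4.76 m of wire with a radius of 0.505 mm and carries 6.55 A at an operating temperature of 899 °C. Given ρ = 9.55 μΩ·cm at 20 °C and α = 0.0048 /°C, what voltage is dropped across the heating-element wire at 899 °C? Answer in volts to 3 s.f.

ρ = 9.55 μΩ·cm = 9.55×10^-8 Ω·m
A = πr² = π(5.0500e-04 m)² = 8.012e-07 m²
R₍20₎ = ρL/A = (9.55×10^-8)(4.76)/(8.012e-07) = 0.5674 Ω
R₍899₎ = R₍20₎(1 + αΔT) = 0.5674 × (1 + 0.0048×879) = 2.961 Ω
V = IR = 6.55 × 2.961 = 19.4 V

19.4 V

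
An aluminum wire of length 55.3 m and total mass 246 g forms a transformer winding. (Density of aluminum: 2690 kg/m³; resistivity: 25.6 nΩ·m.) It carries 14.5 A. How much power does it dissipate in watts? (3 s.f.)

ρ = 25.6 nΩ·m = 2.56×10^-8 Ω·m
A = m/(density·L) = 0.246/(2690×55.3) = 1.6537e-06 m²
R = ρL/A = (2.56×10^-8)(55.3)/(1.6537e-06) = 0.8561 Ω
P = I²R = (14.5)² × 0.8561 = 180 W

180 W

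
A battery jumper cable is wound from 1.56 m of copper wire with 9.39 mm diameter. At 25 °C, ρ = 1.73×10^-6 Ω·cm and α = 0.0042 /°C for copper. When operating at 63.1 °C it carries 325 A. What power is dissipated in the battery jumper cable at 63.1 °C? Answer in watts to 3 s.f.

ρ = 1.73×10^-6 Ω·cm = 1.73×10^-8 Ω·m
A = π(d/2)² = π(4.6950e-03 m)² = 6.925e-05 m²
R₍25₎ = ρL/A = (1.73×10^-8)(1.56)/(6.925e-05) = 3.897×10^-4 Ω
R₍63.1₎ = R₍25₎(1 + αΔT) = 3.897×10^-4 × (1 + 0.0042×38.1) = 4.521×10^-4 Ω
P = I²R = (325)² × 4.521×10^-4 = 47.8 W

47.8 W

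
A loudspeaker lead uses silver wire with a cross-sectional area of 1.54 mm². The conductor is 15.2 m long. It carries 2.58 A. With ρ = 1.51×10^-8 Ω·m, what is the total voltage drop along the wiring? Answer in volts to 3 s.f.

A = 1.54 mm² = 1.540e-06 m²
R = ρL/A = (1.51×10^-8)(15.2)/(1.540e-06) = 0.149 Ω
V = IR = 2.58 × 0.149 = 0.385 V

0.385 V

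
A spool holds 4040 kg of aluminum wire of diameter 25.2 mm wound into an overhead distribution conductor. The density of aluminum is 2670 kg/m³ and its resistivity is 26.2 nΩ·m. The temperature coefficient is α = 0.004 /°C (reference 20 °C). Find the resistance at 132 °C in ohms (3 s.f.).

0.231 Ω

ρ = 26.2 nΩ·m = 2.62×10^-8 Ω·m
A = π(d/2)² = π(1.2600e-02 m)² = 4.9876e-04 m²
L = m/(density·A) = 4040/(2670×4.9876e-04) = 3034 m
R = ρL/A = (2.62×10^-8)(3034)/(4.9876e-04) = 0.1594 Ω
R(132 °C) = 0.1594 × (1 + 0.004×112) = 0.231 Ω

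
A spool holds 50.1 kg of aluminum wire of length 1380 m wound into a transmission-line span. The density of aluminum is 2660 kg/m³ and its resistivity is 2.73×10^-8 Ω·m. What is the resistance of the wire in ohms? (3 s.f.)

2.76 Ω

A = m/(density·L) = 50.1/(2660×1380) = 1.3648e-05 m²
R = ρL/A = (2.73×10^-8)(1380)/(1.3648e-05) = 2.76 Ω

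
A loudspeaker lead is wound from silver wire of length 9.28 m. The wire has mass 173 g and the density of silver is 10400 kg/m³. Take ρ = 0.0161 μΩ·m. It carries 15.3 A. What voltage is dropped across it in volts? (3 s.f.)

1.28 V

ρ = 0.0161 μΩ·m = 1.61×10^-8 Ω·m
A = m/(density·L) = 0.173/(10400×9.28) = 1.7925e-06 m²
R = ρL/A = (1.61×10^-8)(9.28)/(1.7925e-06) = 0.08335 Ω
V = IR = 15.3 × 0.08335 = 1.28 V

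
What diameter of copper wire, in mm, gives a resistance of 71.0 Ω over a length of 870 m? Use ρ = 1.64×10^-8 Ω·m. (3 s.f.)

0.506 mm

A = ρL/R = (1.64×10^-8)(870)/(71) = 2.010e-07 m²
d = 2√(A/π) = 5.058e-04 m = 0.506 mm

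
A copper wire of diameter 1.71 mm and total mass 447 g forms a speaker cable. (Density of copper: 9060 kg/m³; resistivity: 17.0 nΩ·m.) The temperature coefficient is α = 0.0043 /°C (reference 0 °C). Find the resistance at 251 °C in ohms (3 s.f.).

ρ = 17.0 nΩ·m = 1.70×10^-8 Ω·m
A = π(d/2)² = π(8.5500e-04 m)² = 2.2966e-06 m²
L = m/(density·A) = 0.447/(9060×2.2966e-06) = 21.48 m
R = ρL/A = (1.70×10^-8)(21.48)/(2.2966e-06) = 0.159 Ω
R(251 °C) = 0.159 × (1 + 0.0043×251) = 0.331 Ω

0.331 Ω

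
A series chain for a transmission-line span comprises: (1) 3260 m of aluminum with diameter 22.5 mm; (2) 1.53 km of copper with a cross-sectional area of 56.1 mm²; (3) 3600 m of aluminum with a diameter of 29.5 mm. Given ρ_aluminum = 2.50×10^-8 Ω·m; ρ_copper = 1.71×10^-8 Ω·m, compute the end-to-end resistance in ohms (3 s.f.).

Seg 1: A = π(d/2)² = π(1.1250e-02 m)² = 3.976e-04 m²
R_1 = (2.50×10^-8)(3260)/(3.976e-04) = 0.205 Ω
Seg 2: A = 56.1 mm² = 5.610e-05 m²
R_2 = (1.71×10^-8)(1530)/(5.610e-05) = 0.4664 Ω
Seg 3: A = π(d/2)² = π(1.4750e-02 m)² = 6.835e-04 m²
R_3 = (2.50×10^-8)(3600)/(6.835e-04) = 0.1317 Ω
R_total = R_1 + R_2 + R_3 = 0.803 Ω

0.803 Ω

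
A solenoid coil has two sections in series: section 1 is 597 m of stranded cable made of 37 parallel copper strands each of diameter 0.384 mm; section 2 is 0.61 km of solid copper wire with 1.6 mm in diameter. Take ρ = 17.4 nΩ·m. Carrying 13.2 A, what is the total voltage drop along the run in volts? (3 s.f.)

102 V

ρ = 17.4 nΩ·m = 1.74×10^-8 Ω·m
Section 1: A_strand = π(1.9200e-04)² = 1.158e-07 m²; R₁ = ρL/(N·A_s) = (1.74×10^-8)(597)/(37×1.158e-07) = 2.424 Ω
Section 2: A = π(d/2)² = π(8.0000e-04 m)² = 2.011e-06 m²
R₂ = (1.74×10^-8)(610)/(2.011e-06) = 5.279 Ω
R = R₁ + R₂ = 7.703 Ω
V = IR = 13.2 × 7.703 = 102 V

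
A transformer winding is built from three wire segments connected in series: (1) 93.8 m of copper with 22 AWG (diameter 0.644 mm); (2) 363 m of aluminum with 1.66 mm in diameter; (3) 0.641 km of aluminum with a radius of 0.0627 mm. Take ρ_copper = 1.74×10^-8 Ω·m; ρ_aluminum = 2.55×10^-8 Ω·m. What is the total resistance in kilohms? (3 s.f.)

1.33 kΩ

Seg 1: A = π(0.644/2 mm)² = π(3.2200e-04 m)² = 3.257e-07 m²
R_1 = (1.74×10^-8)(93.8)/(3.257e-07) = 5.011 Ω
Seg 2: A = π(d/2)² = π(8.3000e-04 m)² = 2.164e-06 m²
R_2 = (2.55×10^-8)(363)/(2.164e-06) = 4.277 Ω
Seg 3: A = πr² = π(6.2700e-05 m)² = 1.235e-08 m²
R_3 = (2.55×10^-8)(641)/(1.235e-08) = 1323 Ω
R_total = R_1 + R_2 + R_3 = 1.33 kΩ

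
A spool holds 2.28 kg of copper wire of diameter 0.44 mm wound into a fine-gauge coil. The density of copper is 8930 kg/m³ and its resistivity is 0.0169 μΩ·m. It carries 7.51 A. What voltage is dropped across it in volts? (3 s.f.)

ρ = 0.0169 μΩ·m = 1.69×10^-8 Ω·m
A = π(d/2)² = π(2.2000e-04 m)² = 1.5205e-07 m²
L = m/(density·A) = 2.28/(8930×1.5205e-07) = 1679 m
R = ρL/A = (1.69×10^-8)(1679)/(1.5205e-07) = 186.6 Ω
V = IR = 7.51 × 186.6 = 1400 V

1400 V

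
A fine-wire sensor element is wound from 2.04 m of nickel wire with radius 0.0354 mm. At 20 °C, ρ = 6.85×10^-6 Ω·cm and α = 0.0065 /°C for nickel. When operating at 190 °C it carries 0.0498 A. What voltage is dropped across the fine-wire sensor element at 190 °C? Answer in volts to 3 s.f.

3.72 V

ρ = 6.85×10^-6 Ω·cm = 6.85×10^-8 Ω·m
A = πr² = π(3.5400e-05 m)² = 3.937e-09 m²
R₍20₎ = ρL/A = (6.85×10^-8)(2.04)/(3.937e-09) = 35.49 Ω
R₍190₎ = R₍20₎(1 + αΔT) = 35.49 × (1 + 0.0065×170) = 74.72 Ω
V = IR = 0.0498 × 74.72 = 3.72 V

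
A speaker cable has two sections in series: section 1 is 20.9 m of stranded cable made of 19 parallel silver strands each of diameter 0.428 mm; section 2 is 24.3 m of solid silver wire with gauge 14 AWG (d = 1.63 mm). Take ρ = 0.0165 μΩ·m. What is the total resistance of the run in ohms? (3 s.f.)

0.318 Ω

ρ = 0.0165 μΩ·m = 1.65×10^-8 Ω·m
Section 1: A_strand = π(2.1400e-04)² = 1.439e-07 m²; R₁ = ρL/(N·A_s) = (1.65×10^-8)(20.9)/(19×1.439e-07) = 0.1262 Ω
Section 2: A = π(1.63/2 mm)² = π(8.1500e-04 m)² = 2.087e-06 m²
R₂ = (1.65×10^-8)(24.3)/(2.087e-06) = 0.1921 Ω
R = R₁ + R₂ = 0.318 Ω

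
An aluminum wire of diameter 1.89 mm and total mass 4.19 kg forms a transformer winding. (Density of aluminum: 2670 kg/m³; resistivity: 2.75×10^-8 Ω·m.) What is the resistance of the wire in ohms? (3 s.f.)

5.48 Ω

A = π(d/2)² = π(9.4500e-04 m)² = 2.8055e-06 m²
L = m/(density·A) = 4.19/(2670×2.8055e-06) = 559.4 m
R = ρL/A = (2.75×10^-8)(559.4)/(2.8055e-06) = 5.48 Ω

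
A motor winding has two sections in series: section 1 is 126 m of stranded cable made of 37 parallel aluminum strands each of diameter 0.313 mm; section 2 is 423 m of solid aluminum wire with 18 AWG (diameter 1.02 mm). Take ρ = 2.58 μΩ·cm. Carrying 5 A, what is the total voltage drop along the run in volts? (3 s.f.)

ρ = 2.58 μΩ·cm = 2.58×10^-8 Ω·m
Section 1: A_strand = π(1.5650e-04)² = 7.694e-08 m²; R₁ = ρL/(N·A_s) = (2.58×10^-8)(126)/(37×7.694e-08) = 1.142 Ω
Section 2: A = π(1.02/2 mm)² = π(5.1000e-04 m)² = 8.171e-07 m²
R₂ = (2.58×10^-8)(423)/(8.171e-07) = 13.36 Ω
R = R₁ + R₂ = 14.5 Ω
V = IR = 5 × 14.5 = 72.5 V

72.5 V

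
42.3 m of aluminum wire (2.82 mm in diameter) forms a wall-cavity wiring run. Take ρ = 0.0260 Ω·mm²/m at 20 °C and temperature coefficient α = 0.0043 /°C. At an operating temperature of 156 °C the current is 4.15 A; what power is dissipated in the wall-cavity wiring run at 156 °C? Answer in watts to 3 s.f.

4.81 W

ρ = 0.0260 Ω·mm²/m = 2.60×10^-8 Ω·m
A = π(d/2)² = π(1.4100e-03 m)² = 6.246e-06 m²
R₍20₎ = ρL/A = (2.60×10^-8)(42.3)/(6.246e-06) = 0.1761 Ω
R₍156₎ = R₍20₎(1 + αΔT) = 0.1761 × (1 + 0.0043×136) = 0.2791 Ω
P = I²R = (4.15)² × 0.2791 = 4.81 W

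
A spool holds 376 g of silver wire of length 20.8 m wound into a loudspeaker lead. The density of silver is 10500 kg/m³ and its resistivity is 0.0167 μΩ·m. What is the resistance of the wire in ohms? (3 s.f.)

ρ = 0.0167 μΩ·m = 1.67×10^-8 Ω·m
A = m/(density·L) = 0.376/(10500×20.8) = 1.7216e-06 m²
R = ρL/A = (1.67×10^-8)(20.8)/(1.7216e-06) = 0.202 Ω

0.202 Ω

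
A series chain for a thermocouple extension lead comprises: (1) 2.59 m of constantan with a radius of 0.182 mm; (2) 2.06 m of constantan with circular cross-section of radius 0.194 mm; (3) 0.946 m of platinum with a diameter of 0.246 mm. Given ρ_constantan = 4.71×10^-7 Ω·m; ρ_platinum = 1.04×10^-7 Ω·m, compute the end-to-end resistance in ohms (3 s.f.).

22.0 Ω

Seg 1: A = πr² = π(1.8200e-04 m)² = 1.041e-07 m²
R_1 = (4.71×10^-7)(2.59)/(1.041e-07) = 11.72 Ω
Seg 2: A = πr² = π(1.9400e-04 m)² = 1.182e-07 m²
R_2 = (4.71×10^-7)(2.06)/(1.182e-07) = 8.206 Ω
Seg 3: A = π(d/2)² = π(1.2300e-04 m)² = 4.753e-08 m²
R_3 = (1.04×10^-7)(0.946)/(4.753e-08) = 2.07 Ω
R_total = R_1 + R_2 + R_3 = 22.0 Ω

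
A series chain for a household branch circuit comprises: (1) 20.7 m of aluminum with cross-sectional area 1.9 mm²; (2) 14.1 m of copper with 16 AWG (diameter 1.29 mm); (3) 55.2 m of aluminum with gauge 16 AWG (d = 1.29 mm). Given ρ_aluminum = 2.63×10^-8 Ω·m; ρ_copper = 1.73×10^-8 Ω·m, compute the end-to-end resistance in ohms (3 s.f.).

1.58 Ω

Seg 1: A = 1.9 mm² = 1.900e-06 m²
R_1 = (2.63×10^-8)(20.7)/(1.900e-06) = 0.2865 Ω
Seg 2: A = π(1.29/2 mm)² = π(6.4500e-04 m)² = 1.307e-06 m²
R_2 = (1.73×10^-8)(14.1)/(1.307e-06) = 0.1866 Ω
Seg 3: A = π(1.29/2 mm)² = π(6.4500e-04 m)² = 1.307e-06 m²
R_3 = (2.63×10^-8)(55.2)/(1.307e-06) = 1.111 Ω
R_total = R_1 + R_2 + R_3 = 1.58 Ω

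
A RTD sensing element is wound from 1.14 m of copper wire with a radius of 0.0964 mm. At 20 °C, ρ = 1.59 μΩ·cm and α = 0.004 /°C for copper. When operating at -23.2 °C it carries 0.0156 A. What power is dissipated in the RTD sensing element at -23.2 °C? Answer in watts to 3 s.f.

ρ = 1.59 μΩ·cm = 1.59×10^-8 Ω·m
A = πr² = π(9.6400e-05 m)² = 2.919e-08 m²
R₍20₎ = ρL/A = (1.59×10^-8)(1.14)/(2.919e-08) = 0.6209 Ω
R₍-23.2₎ = R₍20₎(1 + αΔT) = 0.6209 × (1 + 0.004×-43.2) = 0.5136 Ω
P = I²R = (0.0156)² × 0.5136 = 1.25×10^-4 W

1.25×10^-4 W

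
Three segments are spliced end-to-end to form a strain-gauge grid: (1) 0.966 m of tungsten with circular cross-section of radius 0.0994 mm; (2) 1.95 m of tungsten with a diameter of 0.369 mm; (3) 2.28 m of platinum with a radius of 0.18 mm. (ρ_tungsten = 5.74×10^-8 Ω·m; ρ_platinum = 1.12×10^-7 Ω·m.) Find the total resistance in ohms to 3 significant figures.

Seg 1: A = πr² = π(9.9400e-05 m)² = 3.104e-08 m²
R_1 = (5.74×10^-8)(0.966)/(3.104e-08) = 1.786 Ω
Seg 2: A = π(d/2)² = π(1.8450e-04 m)² = 1.069e-07 m²
R_2 = (5.74×10^-8)(1.95)/(1.069e-07) = 1.047 Ω
Seg 3: A = πr² = π(1.8000e-04 m)² = 1.018e-07 m²
R_3 = (1.12×10^-7)(2.28)/(1.018e-07) = 2.509 Ω
R_total = R_1 + R_2 + R_3 = 5.34 Ω

5.34 Ω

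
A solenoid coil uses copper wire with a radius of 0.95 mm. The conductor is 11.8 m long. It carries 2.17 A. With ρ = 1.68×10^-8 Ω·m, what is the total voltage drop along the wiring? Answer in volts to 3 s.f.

A = πr² = π(9.5000e-04 m)² = 2.835e-06 m²
R = ρL/A = (1.68×10^-8)(11.8)/(2.835e-06) = 0.06992 Ω
V = IR = 2.17 × 0.06992 = 0.152 V

0.152 V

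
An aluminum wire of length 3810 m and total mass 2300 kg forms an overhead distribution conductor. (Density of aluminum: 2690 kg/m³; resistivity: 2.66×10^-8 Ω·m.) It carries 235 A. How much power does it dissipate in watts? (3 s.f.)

24900 W

A = m/(density·L) = 2300/(2690×3810) = 2.2441e-04 m²
R = ρL/A = (2.66×10^-8)(3810)/(2.2441e-04) = 0.4516 Ω
P = I²R = (235)² × 0.4516 = 24900 W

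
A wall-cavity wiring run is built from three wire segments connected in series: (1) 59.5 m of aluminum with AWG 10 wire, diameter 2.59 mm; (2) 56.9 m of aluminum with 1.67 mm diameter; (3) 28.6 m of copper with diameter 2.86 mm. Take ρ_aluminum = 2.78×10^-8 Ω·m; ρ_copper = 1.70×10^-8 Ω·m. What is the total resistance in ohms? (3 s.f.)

1.11 Ω

Seg 1: A = π(2.59/2 mm)² = π(1.2950e-03 m)² = 5.269e-06 m²
R_1 = (2.78×10^-8)(59.5)/(5.269e-06) = 0.314 Ω
Seg 2: A = π(d/2)² = π(8.3500e-04 m)² = 2.190e-06 m²
R_2 = (2.78×10^-8)(56.9)/(2.190e-06) = 0.7222 Ω
Seg 3: A = π(d/2)² = π(1.4300e-03 m)² = 6.424e-06 m²
R_3 = (1.70×10^-8)(28.6)/(6.424e-06) = 0.07568 Ω
R_total = R_1 + R_2 + R_3 = 1.11 Ω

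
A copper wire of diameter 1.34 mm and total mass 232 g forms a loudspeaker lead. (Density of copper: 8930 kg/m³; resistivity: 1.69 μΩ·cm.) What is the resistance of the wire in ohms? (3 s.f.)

0.221 Ω

ρ = 1.69 μΩ·cm = 1.69×10^-8 Ω·m
A = π(d/2)² = π(6.7000e-04 m)² = 1.4103e-06 m²
L = m/(density·A) = 0.232/(8930×1.4103e-06) = 18.42 m
R = ρL/A = (1.69×10^-8)(18.42)/(1.4103e-06) = 0.221 Ω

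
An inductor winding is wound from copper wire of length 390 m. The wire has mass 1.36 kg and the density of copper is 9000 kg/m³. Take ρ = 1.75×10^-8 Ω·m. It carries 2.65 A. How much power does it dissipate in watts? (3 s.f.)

A = m/(density·L) = 1.36/(9000×390) = 3.8746e-07 m²
R = ρL/A = (1.75×10^-8)(390)/(3.8746e-07) = 17.61 Ω
P = I²R = (2.65)² × 17.61 = 124 W

124 W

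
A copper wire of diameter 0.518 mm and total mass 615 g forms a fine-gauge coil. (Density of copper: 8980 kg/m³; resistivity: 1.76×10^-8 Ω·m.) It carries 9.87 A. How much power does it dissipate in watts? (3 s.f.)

2640 W

A = π(d/2)² = π(2.5900e-04 m)² = 2.1074e-07 m²
L = m/(density·A) = 0.615/(8980×2.1074e-07) = 325 m
R = ρL/A = (1.76×10^-8)(325)/(2.1074e-07) = 27.14 Ω
P = I²R = (9.87)² × 27.14 = 2640 W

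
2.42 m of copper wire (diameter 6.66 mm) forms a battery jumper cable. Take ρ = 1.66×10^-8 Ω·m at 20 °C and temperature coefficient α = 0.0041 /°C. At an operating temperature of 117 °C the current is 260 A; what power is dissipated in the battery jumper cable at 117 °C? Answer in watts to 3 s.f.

109 W

A = π(d/2)² = π(3.3300e-03 m)² = 3.484e-05 m²
R₍20₎ = ρL/A = (1.66×10^-8)(2.42)/(3.484e-05) = 0.001153 Ω
R₍117₎ = R₍20₎(1 + αΔT) = 0.001153 × (1 + 0.0041×97) = 0.001612 Ω
P = I²R = (260)² × 0.001612 = 109 W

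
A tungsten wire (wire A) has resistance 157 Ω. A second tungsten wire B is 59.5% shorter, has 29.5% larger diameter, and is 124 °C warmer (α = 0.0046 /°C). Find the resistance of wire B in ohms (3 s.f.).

R ∝ ρL/d² with ρ ∝ (1+αΔT), so R_B/R_A = (1 − 59.5/100) × (1 + 29.5/100)⁻² × (1 + 0.0046×124)
= 0.405 × 0.5963 × 1.57 = 0.3792
R_B = 0.3792 × 157 = 59.5 Ω

59.5 Ω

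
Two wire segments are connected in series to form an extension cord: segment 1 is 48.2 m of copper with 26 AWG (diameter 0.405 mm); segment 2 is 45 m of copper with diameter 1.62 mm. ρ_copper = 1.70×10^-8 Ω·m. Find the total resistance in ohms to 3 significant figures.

Segment 1: A = π(0.405/2 mm)² = π(2.0250e-04 m)² = 1.288e-07 m²
R₁ = ρL/A = (1.70×10^-8)(48.2)/(1.288e-07) = 6.361 Ω
Segment 2: A = π(d/2)² = π(8.1000e-04 m)² = 2.061e-06 m²
R₂ = (1.70×10^-8)(45)/(2.061e-06) = 0.3711 Ω
R = R₁ + R₂ = 6.73 Ω

6.73 Ω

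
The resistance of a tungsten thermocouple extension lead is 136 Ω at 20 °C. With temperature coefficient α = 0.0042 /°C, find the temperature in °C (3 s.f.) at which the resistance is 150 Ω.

44.5 °C

R = R₀(1 + α(T − T₀)) ⇒ T = T₀ + (R/R₀ − 1)/α
T = 20 + (150/136 − 1)/0.0042 = 20 + (0.1029)/0.0042 = 44.5 °C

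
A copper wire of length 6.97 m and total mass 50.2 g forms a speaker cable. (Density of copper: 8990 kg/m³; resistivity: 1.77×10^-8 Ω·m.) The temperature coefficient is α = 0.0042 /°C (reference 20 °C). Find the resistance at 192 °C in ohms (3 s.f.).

0.265 Ω

A = m/(density·L) = 0.0502/(8990×6.97) = 8.0115e-07 m²
R = ρL/A = (1.77×10^-8)(6.97)/(8.0115e-07) = 0.154 Ω
R(192 °C) = 0.154 × (1 + 0.0042×172) = 0.265 Ω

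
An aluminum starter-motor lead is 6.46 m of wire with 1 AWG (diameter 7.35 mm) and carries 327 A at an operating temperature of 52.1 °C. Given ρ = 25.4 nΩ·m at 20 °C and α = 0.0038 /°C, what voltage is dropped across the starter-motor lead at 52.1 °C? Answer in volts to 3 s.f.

1.42 V

ρ = 25.4 nΩ·m = 2.54×10^-8 Ω·m
A = π(7.35/2 mm)² = π(3.6750e-03 m)² = 4.243e-05 m²
R₍20₎ = ρL/A = (2.54×10^-8)(6.46)/(4.243e-05) = 0.003867 Ω
R₍52.1₎ = R₍20₎(1 + αΔT) = 0.003867 × (1 + 0.0038×32.1) = 0.004339 Ω
V = IR = 327 × 0.004339 = 1.42 V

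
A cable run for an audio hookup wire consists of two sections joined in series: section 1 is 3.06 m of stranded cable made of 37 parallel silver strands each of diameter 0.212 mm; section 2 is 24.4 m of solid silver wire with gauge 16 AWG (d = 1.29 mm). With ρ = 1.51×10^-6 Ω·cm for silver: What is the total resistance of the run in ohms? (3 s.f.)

ρ = 1.51×10^-6 Ω·cm = 1.51×10^-8 Ω·m
Section 1: A_strand = π(1.0600e-04)² = 3.530e-08 m²; R₁ = ρL/(N·A_s) = (1.51×10^-8)(3.06)/(37×3.530e-08) = 0.03538 Ω
Section 2: A = π(1.29/2 mm)² = π(6.4500e-04 m)² = 1.307e-06 m²
R₂ = (1.51×10^-8)(24.4)/(1.307e-06) = 0.2819 Ω
R = R₁ + R₂ = 0.317 Ω

0.317 Ω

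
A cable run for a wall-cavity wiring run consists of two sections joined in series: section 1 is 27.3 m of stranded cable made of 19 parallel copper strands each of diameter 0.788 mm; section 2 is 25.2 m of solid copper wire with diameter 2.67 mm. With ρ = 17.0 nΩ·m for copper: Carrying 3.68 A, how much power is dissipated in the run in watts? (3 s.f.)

ρ = 17.0 nΩ·m = 1.70×10^-8 Ω·m
Section 1: A_strand = π(3.9400e-04)² = 4.877e-07 m²; R₁ = ρL/(N·A_s) = (1.70×10^-8)(27.3)/(19×4.877e-07) = 0.05009 Ω
Section 2: A = π(d/2)² = π(1.3350e-03 m)² = 5.599e-06 m²
R₂ = (1.70×10^-8)(25.2)/(5.599e-06) = 0.07651 Ω
R = R₁ + R₂ = 0.1266 Ω
P = I²R = (3.68)² × 0.1266 = 1.71 W

1.71 W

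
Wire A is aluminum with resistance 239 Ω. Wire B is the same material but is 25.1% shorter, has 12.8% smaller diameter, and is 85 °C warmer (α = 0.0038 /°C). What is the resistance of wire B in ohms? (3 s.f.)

311 Ω

R ∝ ρL/d² with ρ ∝ (1+αΔT), so R_B/R_A = (1 − 25.1/100) × (1 − 12.8/100)⁻² × (1 + 0.0038×85)
= 0.749 × 1.315 × 1.323 = 1.303
R_B = 1.303 × 239 = 311 Ω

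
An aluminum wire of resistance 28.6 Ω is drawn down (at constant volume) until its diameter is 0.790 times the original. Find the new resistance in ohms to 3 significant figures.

Volume constant ⇒ L' = L/r² with r = 0.79. R' = ρL'/A' = ρ(L/r²)/(πr²d₀²/4) = R/r⁴.
R' = 2.567 × 28.6 = 73.4 Ω

73.4 Ω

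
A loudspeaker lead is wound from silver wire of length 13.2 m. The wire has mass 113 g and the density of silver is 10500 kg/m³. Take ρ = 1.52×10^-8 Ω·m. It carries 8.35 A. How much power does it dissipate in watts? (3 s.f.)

17.2 W

A = m/(density·L) = 0.113/(10500×13.2) = 8.1530e-07 m²
R = ρL/A = (1.52×10^-8)(13.2)/(8.1530e-07) = 0.2461 Ω
P = I²R = (8.35)² × 0.2461 = 17.2 W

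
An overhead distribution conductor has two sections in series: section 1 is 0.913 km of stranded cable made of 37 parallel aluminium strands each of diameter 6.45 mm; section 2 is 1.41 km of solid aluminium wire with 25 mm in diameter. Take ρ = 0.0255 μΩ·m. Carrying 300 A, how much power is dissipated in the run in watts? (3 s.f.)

ρ = 0.0255 μΩ·m = 2.55×10^-8 Ω·m
Section 1: A_strand = π(3.2250e-03)² = 3.267e-05 m²; R₁ = ρL/(N·A_s) = (2.55×10^-8)(913)/(37×3.267e-05) = 0.01926 Ω
Section 2: A = π(d/2)² = π(1.2500e-02 m)² = 4.909e-04 m²
R₂ = (2.55×10^-8)(1410)/(4.909e-04) = 0.07325 Ω
R = R₁ + R₂ = 0.0925 Ω
P = I²R = (300)² × 0.0925 = 8330 W

8330 W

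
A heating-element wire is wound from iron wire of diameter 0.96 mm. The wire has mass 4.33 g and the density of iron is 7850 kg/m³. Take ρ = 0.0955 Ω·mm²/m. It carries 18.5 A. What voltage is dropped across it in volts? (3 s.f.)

1.86 V

ρ = 0.0955 Ω·mm²/m = 9.55×10^-8 Ω·m
A = π(d/2)² = π(4.8000e-04 m)² = 7.2382e-07 m²
L = m/(density·A) = 0.00433/(7850×7.2382e-07) = 0.7621 m
R = ρL/A = (9.55×10^-8)(0.7621)/(7.2382e-07) = 0.1005 Ω
V = IR = 18.5 × 0.1005 = 1.86 V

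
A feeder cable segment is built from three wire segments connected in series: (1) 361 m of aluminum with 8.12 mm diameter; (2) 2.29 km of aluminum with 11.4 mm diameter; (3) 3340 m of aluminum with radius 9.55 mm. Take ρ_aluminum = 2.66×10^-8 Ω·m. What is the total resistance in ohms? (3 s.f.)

Seg 1: A = π(d/2)² = π(4.0600e-03 m)² = 5.178e-05 m²
R_1 = (2.66×10^-8)(361)/(5.178e-05) = 0.1854 Ω
Seg 2: A = π(d/2)² = π(5.7000e-03 m)² = 1.021e-04 m²
R_2 = (2.66×10^-8)(2290)/(1.021e-04) = 0.5968 Ω
Seg 3: A = πr² = π(9.5500e-03 m)² = 2.865e-04 m²
R_3 = (2.66×10^-8)(3340)/(2.865e-04) = 0.3101 Ω
R_total = R_1 + R_2 + R_3 = 1.09 Ω

1.09 Ω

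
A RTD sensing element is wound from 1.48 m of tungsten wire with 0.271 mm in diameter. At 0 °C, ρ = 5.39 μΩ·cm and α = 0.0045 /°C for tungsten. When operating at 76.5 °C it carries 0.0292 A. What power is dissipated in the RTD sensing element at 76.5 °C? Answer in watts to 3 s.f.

ρ = 5.39 μΩ·cm = 5.39×10^-8 Ω·m
A = π(d/2)² = π(1.3550e-04 m)² = 5.768e-08 m²
R₍0₎ = ρL/A = (5.39×10^-8)(1.48)/(5.768e-08) = 1.383 Ω
R₍76.5₎ = R₍0₎(1 + αΔT) = 1.383 × (1 + 0.0045×76.5) = 1.859 Ω
P = I²R = (0.0292)² × 1.859 = 0.00159 W

0.00159 W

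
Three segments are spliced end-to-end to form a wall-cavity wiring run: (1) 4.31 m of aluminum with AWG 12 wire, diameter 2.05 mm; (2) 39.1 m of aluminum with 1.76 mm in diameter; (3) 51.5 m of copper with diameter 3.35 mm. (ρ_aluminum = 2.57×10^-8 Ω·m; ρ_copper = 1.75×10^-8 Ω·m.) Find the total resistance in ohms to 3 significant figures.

Seg 1: A = π(2.05/2 mm)² = π(1.0250e-03 m)² = 3.301e-06 m²
R_1 = (2.57×10^-8)(4.31)/(3.301e-06) = 0.03356 Ω
Seg 2: A = π(d/2)² = π(8.8000e-04 m)² = 2.433e-06 m²
R_2 = (2.57×10^-8)(39.1)/(2.433e-06) = 0.413 Ω
Seg 3: A = π(d/2)² = π(1.6750e-03 m)² = 8.814e-06 m²
R_3 = (1.75×10^-8)(51.5)/(8.814e-06) = 0.1023 Ω
R_total = R_1 + R_2 + R_3 = 0.549 Ω

0.549 Ω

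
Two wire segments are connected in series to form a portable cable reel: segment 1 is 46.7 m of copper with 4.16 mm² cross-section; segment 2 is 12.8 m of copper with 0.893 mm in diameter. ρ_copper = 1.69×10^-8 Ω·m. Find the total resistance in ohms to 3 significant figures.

0.535 Ω

Segment 1: A = 4.16 mm² = 4.160e-06 m²
R₁ = ρL/A = (1.69×10^-8)(46.7)/(4.160e-06) = 0.1897 Ω
Segment 2: A = π(d/2)² = π(4.4650e-04 m)² = 6.263e-07 m²
R₂ = (1.69×10^-8)(12.8)/(6.263e-07) = 0.3454 Ω
R = R₁ + R₂ = 0.535 Ω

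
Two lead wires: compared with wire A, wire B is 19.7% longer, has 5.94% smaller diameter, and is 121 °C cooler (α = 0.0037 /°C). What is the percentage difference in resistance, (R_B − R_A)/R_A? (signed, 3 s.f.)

R ∝ ρL/d² with ρ ∝ (1+αΔT), so R_B/R_A = (1 + 19.7/100) × (1 − 5.94/100)⁻² × (1 − 0.0037×121)
= 1.197 × 1.13 × 0.5523 = 0.7472
(R_B − R_A)/R_A = 0.7472 − 1 = -25.3%

-25.3%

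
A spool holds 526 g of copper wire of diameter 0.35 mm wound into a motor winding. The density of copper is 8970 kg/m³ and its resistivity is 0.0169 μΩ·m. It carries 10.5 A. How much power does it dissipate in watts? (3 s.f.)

ρ = 0.0169 μΩ·m = 1.69×10^-8 Ω·m
A = π(d/2)² = π(1.7500e-04 m)² = 9.6211e-08 m²
L = m/(density·A) = 0.526/(8970×9.6211e-08) = 609.5 m
R = ρL/A = (1.69×10^-8)(609.5)/(9.6211e-08) = 107.1 Ω
P = I²R = (10.5)² × 107.1 = 11800 W

11800 W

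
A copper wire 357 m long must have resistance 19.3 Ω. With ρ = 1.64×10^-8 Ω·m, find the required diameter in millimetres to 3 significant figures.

0.621 mm

A = ρL/R = (1.64×10^-8)(357)/(19.3) = 3.034e-07 m²
d = 2√(A/π) = 6.215e-04 m = 0.621 mm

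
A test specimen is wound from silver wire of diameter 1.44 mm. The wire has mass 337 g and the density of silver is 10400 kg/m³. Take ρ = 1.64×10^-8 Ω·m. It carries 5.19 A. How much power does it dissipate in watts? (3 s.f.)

5.40 W

A = π(d/2)² = π(7.2000e-04 m)² = 1.6286e-06 m²
L = m/(density·A) = 0.337/(10400×1.6286e-06) = 19.9 m
R = ρL/A = (1.64×10^-8)(19.9)/(1.6286e-06) = 0.2004 Ω
P = I²R = (5.19)² × 0.2004 = 5.40 W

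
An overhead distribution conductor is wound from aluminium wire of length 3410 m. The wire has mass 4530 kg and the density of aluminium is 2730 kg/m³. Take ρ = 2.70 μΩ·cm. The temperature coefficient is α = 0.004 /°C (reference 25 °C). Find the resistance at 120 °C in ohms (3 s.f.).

ρ = 2.70 μΩ·cm = 2.70×10^-8 Ω·m
A = m/(density·L) = 4530/(2730×3410) = 4.8661e-04 m²
R = ρL/A = (2.70×10^-8)(3410)/(4.8661e-04) = 0.1892 Ω
R(120 °C) = 0.1892 × (1 + 0.004×95) = 0.261 Ω

0.261 Ω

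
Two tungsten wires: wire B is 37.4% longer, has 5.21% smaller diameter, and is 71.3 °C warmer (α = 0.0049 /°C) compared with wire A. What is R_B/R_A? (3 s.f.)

R ∝ ρL/d² with ρ ∝ (1+αΔT), so R_B/R_A = (1 + 37.4/100) × (1 − 5.21/100)⁻² × (1 + 0.0049×71.3)
= 1.374 × 1.113 × 1.349 = 2.06

2.06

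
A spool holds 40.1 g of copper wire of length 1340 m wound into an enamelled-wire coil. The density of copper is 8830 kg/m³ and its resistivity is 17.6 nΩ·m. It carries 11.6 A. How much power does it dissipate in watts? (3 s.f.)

9.36×10^5 W

ρ = 17.6 nΩ·m = 1.76×10^-8 Ω·m
A = m/(density·L) = 0.0401/(8830×1340) = 3.3891e-09 m²
R = ρL/A = (1.76×10^-8)(1340)/(3.3891e-09) = 6959 Ω
P = I²R = (11.6)² × 6959 = 9.36×10^5 W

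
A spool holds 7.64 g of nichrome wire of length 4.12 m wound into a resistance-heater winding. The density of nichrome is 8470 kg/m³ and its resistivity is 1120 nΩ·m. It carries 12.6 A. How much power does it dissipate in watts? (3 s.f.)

3350 W

ρ = 1120 nΩ·m = 1.12×10^-6 Ω·m
A = m/(density·L) = 0.00764/(8470×4.12) = 2.1893e-07 m²
R = ρL/A = (1.12×10^-6)(4.12)/(2.1893e-07) = 21.08 Ω
P = I²R = (12.6)² × 21.08 = 3350 W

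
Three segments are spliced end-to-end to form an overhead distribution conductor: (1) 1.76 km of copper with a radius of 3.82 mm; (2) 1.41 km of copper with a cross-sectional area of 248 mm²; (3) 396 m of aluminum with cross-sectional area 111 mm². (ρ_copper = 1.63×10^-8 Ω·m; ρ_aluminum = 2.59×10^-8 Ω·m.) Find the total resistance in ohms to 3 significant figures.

Seg 1: A = πr² = π(3.8200e-03 m)² = 4.584e-05 m²
R_1 = (1.63×10^-8)(1760)/(4.584e-05) = 0.6258 Ω
Seg 2: A = 248 mm² = 2.480e-04 m²
R_2 = (1.63×10^-8)(1410)/(2.480e-04) = 0.09267 Ω
Seg 3: A = 111 mm² = 1.110e-04 m²
R_3 = (2.59×10^-8)(396)/(1.110e-04) = 0.0924 Ω
R_total = R_1 + R_2 + R_3 = 0.811 Ω

0.811 Ω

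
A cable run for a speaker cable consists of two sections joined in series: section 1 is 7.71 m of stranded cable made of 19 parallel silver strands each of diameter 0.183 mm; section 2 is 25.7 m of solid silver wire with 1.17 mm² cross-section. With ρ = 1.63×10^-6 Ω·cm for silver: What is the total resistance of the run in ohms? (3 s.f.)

ρ = 1.63×10^-6 Ω·cm = 1.63×10^-8 Ω·m
Section 1: A_strand = π(9.1500e-05)² = 2.630e-08 m²; R₁ = ρL/(N·A_s) = (1.63×10^-8)(7.71)/(19×2.630e-08) = 0.2515 Ω
Section 2: A = 1.17 mm² = 1.170e-06 m²
R₂ = (1.63×10^-8)(25.7)/(1.170e-06) = 0.358 Ω
R = R₁ + R₂ = 0.610 Ω

0.610 Ω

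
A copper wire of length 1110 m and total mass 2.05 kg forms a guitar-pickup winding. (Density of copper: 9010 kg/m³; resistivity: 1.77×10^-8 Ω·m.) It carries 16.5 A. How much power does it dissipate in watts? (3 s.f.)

A = m/(density·L) = 2.05/(9010×1110) = 2.0498e-07 m²
R = ρL/A = (1.77×10^-8)(1110)/(2.0498e-07) = 95.85 Ω
P = I²R = (16.5)² × 95.85 = 26100 W

26100 W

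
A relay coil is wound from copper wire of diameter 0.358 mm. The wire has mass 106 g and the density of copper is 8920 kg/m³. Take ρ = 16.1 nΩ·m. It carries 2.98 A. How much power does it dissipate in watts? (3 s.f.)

168 W

ρ = 16.1 nΩ·m = 1.61×10^-8 Ω·m
A = π(d/2)² = π(1.7900e-04 m)² = 1.0066e-07 m²
L = m/(density·A) = 0.106/(8920×1.0066e-07) = 118.1 m
R = ρL/A = (1.61×10^-8)(118.1)/(1.0066e-07) = 18.88 Ω
P = I²R = (2.98)² × 18.88 = 168 W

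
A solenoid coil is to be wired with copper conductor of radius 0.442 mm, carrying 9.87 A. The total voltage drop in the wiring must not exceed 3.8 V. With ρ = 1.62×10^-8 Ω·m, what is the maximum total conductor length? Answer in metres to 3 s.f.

A = πr² = π(4.4200e-04 m)² = 6.138e-07 m²
L_max = V_max·A/(1·ρI) = (3.8)(6.138e-07)/(1.62×10^-8×9.87) = 14.6 m

14.6 m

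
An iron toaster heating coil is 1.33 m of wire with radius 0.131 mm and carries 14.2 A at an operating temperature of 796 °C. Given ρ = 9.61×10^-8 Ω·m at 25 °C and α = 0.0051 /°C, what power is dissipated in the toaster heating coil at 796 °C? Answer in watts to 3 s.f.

2360 W

A = πr² = π(1.3100e-04 m)² = 5.391e-08 m²
R₍25₎ = ρL/A = (9.61×10^-8)(1.33)/(5.391e-08) = 2.371 Ω
R₍796₎ = R₍25₎(1 + αΔT) = 2.371 × (1 + 0.0051×771) = 11.69 Ω
P = I²R = (14.2)² × 11.69 = 2360 W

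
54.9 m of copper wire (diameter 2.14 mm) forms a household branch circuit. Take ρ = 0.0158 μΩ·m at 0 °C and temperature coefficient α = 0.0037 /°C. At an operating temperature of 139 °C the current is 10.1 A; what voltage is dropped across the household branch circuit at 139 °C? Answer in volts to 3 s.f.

ρ = 0.0158 μΩ·m = 1.58×10^-8 Ω·m
A = π(d/2)² = π(1.0700e-03 m)² = 3.597e-06 m²
R₍0₎ = ρL/A = (1.58×10^-8)(54.9)/(3.597e-06) = 0.2412 Ω
R₍139₎ = R₍0₎(1 + αΔT) = 0.2412 × (1 + 0.0037×139) = 0.3652 Ω
V = IR = 10.1 × 0.3652 = 3.69 V

3.69 V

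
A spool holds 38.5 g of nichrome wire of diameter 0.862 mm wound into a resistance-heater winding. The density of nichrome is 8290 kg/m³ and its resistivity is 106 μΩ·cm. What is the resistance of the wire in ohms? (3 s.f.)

ρ = 106 μΩ·cm = 1.06×10^-6 Ω·m
A = π(d/2)² = π(4.3100e-04 m)² = 5.8359e-07 m²
L = m/(density·A) = 0.0385/(8290×5.8359e-07) = 7.958 m
R = ρL/A = (1.06×10^-6)(7.958)/(5.8359e-07) = 14.5 Ω

14.5 Ω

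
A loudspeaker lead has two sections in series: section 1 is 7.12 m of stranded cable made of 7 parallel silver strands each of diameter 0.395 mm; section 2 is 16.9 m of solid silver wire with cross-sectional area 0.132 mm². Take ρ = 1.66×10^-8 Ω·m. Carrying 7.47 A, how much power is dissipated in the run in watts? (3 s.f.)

Section 1: A_strand = π(1.9750e-04)² = 1.225e-07 m²; R₁ = ρL/(N·A_s) = (1.66×10^-8)(7.12)/(7×1.225e-07) = 0.1378 Ω
Section 2: A = 0.132 mm² = 1.320e-07 m²
R₂ = (1.66×10^-8)(16.9)/(1.320e-07) = 2.125 Ω
R = R₁ + R₂ = 2.263 Ω
P = I²R = (7.47)² × 2.263 = 126 W

126 W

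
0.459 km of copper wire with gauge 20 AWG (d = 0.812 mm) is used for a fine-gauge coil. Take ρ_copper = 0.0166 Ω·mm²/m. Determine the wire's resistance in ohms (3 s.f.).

ρ = 0.0166 Ω·mm²/m = 1.66×10^-8 Ω·m
A = π(0.812/2 mm)² = π(4.0600e-04 m)² = 5.178e-07 m²
R = ρL/A = (1.66×10^-8)(459 m)/(5.178e-07 m²) = 14.7 Ω

14.7 Ω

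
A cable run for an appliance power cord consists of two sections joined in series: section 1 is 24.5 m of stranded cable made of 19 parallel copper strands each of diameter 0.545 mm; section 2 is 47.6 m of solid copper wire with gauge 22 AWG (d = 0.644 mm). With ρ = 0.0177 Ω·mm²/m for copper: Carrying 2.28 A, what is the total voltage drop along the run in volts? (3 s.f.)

ρ = 0.0177 Ω·mm²/m = 1.77×10^-8 Ω·m
Section 1: A_strand = π(2.7250e-04)² = 2.333e-07 m²; R₁ = ρL/(N·A_s) = (1.77×10^-8)(24.5)/(19×2.333e-07) = 0.09784 Ω
Section 2: A = π(0.644/2 mm)² = π(3.2200e-04 m)² = 3.257e-07 m²
R₂ = (1.77×10^-8)(47.6)/(3.257e-07) = 2.587 Ω
R = R₁ + R₂ = 2.684 Ω
V = IR = 2.28 × 2.684 = 6.12 V

6.12 V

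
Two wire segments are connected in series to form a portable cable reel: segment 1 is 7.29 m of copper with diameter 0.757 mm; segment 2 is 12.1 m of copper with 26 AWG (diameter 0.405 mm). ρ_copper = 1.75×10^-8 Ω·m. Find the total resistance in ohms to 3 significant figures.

1.93 Ω

Segment 1: A = π(d/2)² = π(3.7850e-04 m)² = 4.501e-07 m²
R₁ = ρL/A = (1.75×10^-8)(7.29)/(4.501e-07) = 0.2835 Ω
Segment 2: A = π(0.405/2 mm)² = π(2.0250e-04 m)² = 1.288e-07 m²
R₂ = (1.75×10^-8)(12.1)/(1.288e-07) = 1.644 Ω
R = R₁ + R₂ = 1.93 Ω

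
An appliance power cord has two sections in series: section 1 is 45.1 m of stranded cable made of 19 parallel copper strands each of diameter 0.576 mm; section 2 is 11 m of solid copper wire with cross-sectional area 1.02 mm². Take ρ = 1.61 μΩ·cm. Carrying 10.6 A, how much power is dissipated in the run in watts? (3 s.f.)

36.0 W

ρ = 1.61 μΩ·cm = 1.61×10^-8 Ω·m
Section 1: A_strand = π(2.8800e-04)² = 2.606e-07 m²; R₁ = ρL/(N·A_s) = (1.61×10^-8)(45.1)/(19×2.606e-07) = 0.1467 Ω
Section 2: A = 1.02 mm² = 1.020e-06 m²
R₂ = (1.61×10^-8)(11)/(1.020e-06) = 0.1736 Ω
R = R₁ + R₂ = 0.3203 Ω
P = I²R = (10.6)² × 0.3203 = 36.0 W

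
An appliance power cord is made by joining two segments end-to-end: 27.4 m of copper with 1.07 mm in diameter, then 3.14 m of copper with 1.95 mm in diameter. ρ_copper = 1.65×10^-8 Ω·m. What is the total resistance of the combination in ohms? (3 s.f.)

Segment 1: A = π(d/2)² = π(5.3500e-04 m)² = 8.992e-07 m²
R₁ = ρL/A = (1.65×10^-8)(27.4)/(8.992e-07) = 0.5028 Ω
Segment 2: A = π(d/2)² = π(9.7500e-04 m)² = 2.986e-06 m²
R₂ = (1.65×10^-8)(3.14)/(2.986e-06) = 0.01735 Ω
R = R₁ + R₂ = 0.520 Ω

0.520 Ω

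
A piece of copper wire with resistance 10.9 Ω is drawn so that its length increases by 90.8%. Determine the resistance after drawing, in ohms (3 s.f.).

39.7 Ω

k = 1 + 90.8/100 = 1.908; volume constant ⇒ A' = A/k, so R' = k²R.
R' = 3.64 × 10.9 = 39.7 Ω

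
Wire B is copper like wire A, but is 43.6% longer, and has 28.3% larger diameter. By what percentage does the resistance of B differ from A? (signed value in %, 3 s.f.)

R ∝ L/d², so R_B/R_A = (1 + 43.6/100) × (1 + 28.3/100)⁻²
= 1.436 × 0.6075 = 0.8724
(R_B − R_A)/R_A = 0.8724 − 1 = -12.8%

-12.8%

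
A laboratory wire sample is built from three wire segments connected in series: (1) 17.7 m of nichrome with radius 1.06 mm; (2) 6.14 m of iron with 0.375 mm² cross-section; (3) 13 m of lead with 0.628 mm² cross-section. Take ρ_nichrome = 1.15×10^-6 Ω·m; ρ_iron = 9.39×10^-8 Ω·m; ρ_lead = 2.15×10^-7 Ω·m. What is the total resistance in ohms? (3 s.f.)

11.8 Ω

Seg 1: A = πr² = π(1.0600e-03 m)² = 3.530e-06 m²
R_1 = (1.15×10^-6)(17.7)/(3.530e-06) = 5.766 Ω
Seg 2: A = 0.375 mm² = 3.750e-07 m²
R_2 = (9.39×10^-8)(6.14)/(3.750e-07) = 1.537 Ω
Seg 3: A = 0.628 mm² = 6.280e-07 m²
R_3 = (2.15×10^-7)(13)/(6.280e-07) = 4.451 Ω
R_total = R_1 + R_2 + R_3 = 11.8 Ω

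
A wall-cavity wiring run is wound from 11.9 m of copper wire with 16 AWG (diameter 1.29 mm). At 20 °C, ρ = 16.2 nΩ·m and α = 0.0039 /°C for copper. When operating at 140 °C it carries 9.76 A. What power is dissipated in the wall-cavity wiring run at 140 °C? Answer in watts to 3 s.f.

ρ = 16.2 nΩ·m = 1.62×10^-8 Ω·m
A = π(1.29/2 mm)² = π(6.4500e-04 m)² = 1.307e-06 m²
R₍20₎ = ρL/A = (1.62×10^-8)(11.9)/(1.307e-06) = 0.1475 Ω
R₍140₎ = R₍20₎(1 + αΔT) = 0.1475 × (1 + 0.0039×120) = 0.2165 Ω
P = I²R = (9.76)² × 0.2165 = 20.6 W

20.6 W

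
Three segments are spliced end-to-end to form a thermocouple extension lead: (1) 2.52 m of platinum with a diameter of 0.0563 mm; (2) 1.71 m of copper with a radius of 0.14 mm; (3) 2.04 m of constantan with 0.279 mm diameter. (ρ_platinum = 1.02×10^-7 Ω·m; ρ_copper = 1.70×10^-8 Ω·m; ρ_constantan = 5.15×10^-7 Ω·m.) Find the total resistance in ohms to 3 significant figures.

Seg 1: A = π(d/2)² = π(2.8150e-05 m)² = 2.489e-09 m²
R_1 = (1.02×10^-7)(2.52)/(2.489e-09) = 103.3 Ω
Seg 2: A = πr² = π(1.4000e-04 m)² = 6.158e-08 m²
R_2 = (1.70×10^-8)(1.71)/(6.158e-08) = 0.4721 Ω
Seg 3: A = π(d/2)² = π(1.3950e-04 m)² = 6.114e-08 m²
R_3 = (5.15×10^-7)(2.04)/(6.114e-08) = 17.18 Ω
R_total = R_1 + R_2 + R_3 = 121 Ω

121 Ω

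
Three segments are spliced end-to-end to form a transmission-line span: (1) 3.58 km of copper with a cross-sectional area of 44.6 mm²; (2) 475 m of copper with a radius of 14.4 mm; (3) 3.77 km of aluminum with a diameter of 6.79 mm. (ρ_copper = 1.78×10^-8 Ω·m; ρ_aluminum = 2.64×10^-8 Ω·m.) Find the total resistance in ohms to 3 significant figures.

Seg 1: A = 44.6 mm² = 4.460e-05 m²
R_1 = (1.78×10^-8)(3580)/(4.460e-05) = 1.429 Ω
Seg 2: A = πr² = π(1.4400e-02 m)² = 6.514e-04 m²
R_2 = (1.78×10^-8)(475)/(6.514e-04) = 0.01298 Ω
Seg 3: A = π(d/2)² = π(3.3950e-03 m)² = 3.621e-05 m²
R_3 = (2.64×10^-8)(3770)/(3.621e-05) = 2.749 Ω
R_total = R_1 + R_2 + R_3 = 4.19 Ω

4.19 Ω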